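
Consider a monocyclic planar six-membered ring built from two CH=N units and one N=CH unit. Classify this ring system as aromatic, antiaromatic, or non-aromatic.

Every ring atom contributes a p orbital perpendicular to the ring (each doubly-bonded ring atom is sp² with one p-orbital electron; each =N– nitrogen is pyridine-type (lone pair in the sp² plane, one electron in the p orbital)), so the π system is cyclic and fully conjugated.
Counting π electrons: 3 × 2 = 6 from the 3 double-bond units.
That gives a 4n+2 count (6, n = 1).

Aromatic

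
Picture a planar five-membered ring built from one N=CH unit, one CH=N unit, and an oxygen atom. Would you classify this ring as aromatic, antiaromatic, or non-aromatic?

Check conjugation: the double-bond atoms are sp², each contributing one p electron; each sp² =N– keeps its lone pair in-plane and puts one electron into the π system; the oxygen donates one lone pair from its p orbital — every position has a p orbital, so the cyclic π system is continuous.
Tallying contributions gives 2 × 2 = 4 from the double-bond units + 2 from the O atom = 6.
Since 6 = 4·1 + 2, the ring meets the 4n+2 criterion.

Aromatic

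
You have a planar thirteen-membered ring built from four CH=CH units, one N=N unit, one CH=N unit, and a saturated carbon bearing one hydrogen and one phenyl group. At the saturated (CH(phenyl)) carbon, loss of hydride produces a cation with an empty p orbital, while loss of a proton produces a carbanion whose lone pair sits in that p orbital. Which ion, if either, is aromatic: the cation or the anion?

In either ion the ring is fully conjugated: every atom, including the new sp² carbon, supplies a p orbital.
Cation: 6 × 2 + 0 = 12 π electrons → 4(3), antiaromatic.
Anion: 6 × 2 + 2 = 14 π electrons → 4(3)+2, aromatic.

The anion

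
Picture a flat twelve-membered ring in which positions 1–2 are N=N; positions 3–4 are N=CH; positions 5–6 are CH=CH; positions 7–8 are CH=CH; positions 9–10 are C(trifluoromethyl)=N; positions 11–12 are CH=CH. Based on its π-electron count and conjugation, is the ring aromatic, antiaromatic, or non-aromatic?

Every ring atom contributes a p orbital perpendicular to the ring (the double-bond atoms are sp², each contributing one p electron; each sp² =N– keeps its lone pair in-plane and puts one electron into the π system), so the π system is cyclic and fully conjugated.
Adding the contributions, 6 × 2 = 12 from the 6 double-bond units.
12 is a 4n count (n = 3), so the planar conjugated ring is antiaromatic.

Antiaromatic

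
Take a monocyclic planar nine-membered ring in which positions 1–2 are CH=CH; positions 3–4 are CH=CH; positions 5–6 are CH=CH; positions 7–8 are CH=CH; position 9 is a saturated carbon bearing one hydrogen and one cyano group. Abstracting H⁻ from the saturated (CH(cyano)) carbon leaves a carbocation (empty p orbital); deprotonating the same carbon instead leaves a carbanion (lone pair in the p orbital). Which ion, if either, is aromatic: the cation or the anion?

The anion

Once that carbon is sp², every ring atom has a p orbital and both ions are fully conjugated.
Cation: 4 × 2 + 0 = 8 π electrons → 4(2), antiaromatic.
Anion: 4 × 2 + 2 = 10 π electrons → 4(2)+2, aromatic.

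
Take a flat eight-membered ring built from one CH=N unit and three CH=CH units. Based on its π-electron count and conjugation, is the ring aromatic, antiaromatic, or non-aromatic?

Every ring atom contributes a p orbital perpendicular to the ring (each doubly-bonded ring atom is sp² with one p-orbital electron; the doubly-bonded nitrogens are pyridine-type — their lone pairs lie in the ring plane, leaving one electron in the p orbital), so the π system is cyclic and fully conjugated.
Adding the contributions, 4 × 2 = 8 from the 4 double-bond units.
8 = 4(2); a planar, fully conjugated 4n system is antiaromatic.

Antiaromatic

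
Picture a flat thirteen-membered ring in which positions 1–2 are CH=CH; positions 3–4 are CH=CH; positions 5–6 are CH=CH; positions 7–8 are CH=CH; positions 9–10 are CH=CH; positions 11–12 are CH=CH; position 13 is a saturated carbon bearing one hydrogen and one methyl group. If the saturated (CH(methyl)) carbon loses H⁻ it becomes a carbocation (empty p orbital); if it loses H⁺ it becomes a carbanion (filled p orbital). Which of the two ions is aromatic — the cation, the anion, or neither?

The anion

Once that carbon is sp², every ring atom has a p orbital and both ions are fully conjugated.
Cation: 6 × 2 + 0 = 12 π electrons → 4(3), antiaromatic.
Anion: 6 × 2 + 2 = 14 π electrons → 4(3)+2, aromatic.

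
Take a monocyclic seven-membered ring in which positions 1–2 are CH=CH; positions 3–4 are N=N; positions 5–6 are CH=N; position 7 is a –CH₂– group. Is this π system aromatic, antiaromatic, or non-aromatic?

Non-aromatic

The CH2 position has four σ bonds — the tetrahedral CH₂ carbon is sp³ and has no p orbital in the ring π system — so the cyclic conjugation is interrupted.
Broken conjugation rules out both aromaticity and antiaromaticity.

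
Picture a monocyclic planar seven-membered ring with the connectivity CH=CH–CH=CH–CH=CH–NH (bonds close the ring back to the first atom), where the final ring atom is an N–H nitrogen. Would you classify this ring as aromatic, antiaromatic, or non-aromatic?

Every ring atom contributes a p orbital perpendicular to the ring (the double-bond atoms are sp², each contributing one p electron; the pyrrole-type nitrogen donates its lone pair from the p orbital), so the π system is cyclic and fully conjugated.
Counting π electrons: 3 × 2 = 6 from the double-bond units + 2 from the NH atom = 8.
A 4n π count (8, n = 2) in a planar conjugated ring means antiaromatic.

Antiaromatic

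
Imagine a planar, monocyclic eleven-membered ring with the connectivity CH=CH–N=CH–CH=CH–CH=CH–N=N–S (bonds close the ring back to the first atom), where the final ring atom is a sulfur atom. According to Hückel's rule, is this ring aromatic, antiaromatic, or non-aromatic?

All ring atoms are sp² and supply a p orbital to the ring (every atom in a ring double bond is sp² and brings one electron to the p orbital; the doubly-bonded nitrogens are pyridine-type — their lone pairs lie in the ring plane, leaving one electron in the p orbital; the sulfur donates one lone pair from its p orbital); the conjugation is uninterrupted.
Counting π electrons: 5 × 2 = 10 from the double-bond units + 2 from the S atom = 12.
12 is a 4n count (n = 3), so the planar conjugated ring is antiaromatic.

Antiaromatic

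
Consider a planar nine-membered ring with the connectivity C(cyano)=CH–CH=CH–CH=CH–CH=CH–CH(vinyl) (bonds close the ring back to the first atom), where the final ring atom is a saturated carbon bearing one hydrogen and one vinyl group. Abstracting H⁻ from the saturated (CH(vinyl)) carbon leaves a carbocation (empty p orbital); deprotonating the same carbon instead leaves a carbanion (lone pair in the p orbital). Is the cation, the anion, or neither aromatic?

Both ions have a continuous loop of p orbitals — each ring atom is sp².
Cation: 4 × 2 + 0 = 8 π electrons → 4(2), antiaromatic.
Anion: 4 × 2 + 2 = 10 π electrons → 4(2)+2, aromatic.

The anion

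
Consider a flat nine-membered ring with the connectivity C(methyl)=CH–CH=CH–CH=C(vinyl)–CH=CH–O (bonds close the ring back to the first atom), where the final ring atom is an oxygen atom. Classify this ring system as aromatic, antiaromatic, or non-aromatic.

Aromatic

The p orbitals form a continuous loop: each doubly-bonded ring atom is sp² with one p-orbital electron; the oxygen donates one lone pair from its p orbital. The ring is fully conjugated.
Tallying contributions gives 4 × 2 = 8 from the double-bond units + 2 from the O atom = 10.
10 = 4(2) + 2, which satisfies Hückel's 4n+2 rule.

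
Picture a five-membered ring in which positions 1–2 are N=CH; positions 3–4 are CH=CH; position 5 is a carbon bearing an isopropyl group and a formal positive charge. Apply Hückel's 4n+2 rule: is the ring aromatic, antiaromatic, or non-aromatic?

Antiaromatic

All ring atoms are sp² and supply a p orbital to the ring (every atom in a ring double bond is sp² and brings one electron to the p orbital; each =N– nitrogen is pyridine-type (lone pair in the sp² plane, one electron in the p orbital); the carbocation has an empty p orbital); the conjugation is uninterrupted.
π-electron count: 2 × 2 = 4 from the double-bond units + 0 from the C(isopropyl)(+) atom = 4.
With 4 = 4·1 π electrons, Hückel's rule classifies the planar ring as antiaromatic.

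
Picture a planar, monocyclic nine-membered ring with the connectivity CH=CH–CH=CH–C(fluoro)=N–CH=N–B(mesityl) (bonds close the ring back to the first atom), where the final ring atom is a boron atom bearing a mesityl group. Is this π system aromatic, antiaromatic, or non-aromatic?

Antiaromatic

All ring atoms are sp² and supply a p orbital to the ring (every atom in a ring double bond is sp² and brings one electron to the p orbital; each sp² =N– keeps its lone pair in-plane and puts one electron into the π system; the boron has an empty p orbital); the conjugation is uninterrupted.
Tallying contributions gives 4 × 2 = 8 from the double-bond units + 0 from the B(mesityl) atom = 8.
8 is a 4n count (n = 2), so the planar conjugated ring is antiaromatic.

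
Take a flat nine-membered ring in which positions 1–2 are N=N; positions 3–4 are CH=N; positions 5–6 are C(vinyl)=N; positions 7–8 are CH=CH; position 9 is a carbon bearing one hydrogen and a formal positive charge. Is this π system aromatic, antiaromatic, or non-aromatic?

The p orbitals form a continuous loop: the double-bond atoms are sp², each contributing one p electron; each sp² =N– keeps its lone pair in-plane and puts one electron into the π system; the carbocation has an empty p orbital. The ring is fully conjugated.
Counting π electrons: 4 × 2 = 8 from the double-bond units + 0 from the CH(+) atom = 8.
A 4n π count (8, n = 2) in a planar conjugated ring means antiaromatic.

Antiaromatic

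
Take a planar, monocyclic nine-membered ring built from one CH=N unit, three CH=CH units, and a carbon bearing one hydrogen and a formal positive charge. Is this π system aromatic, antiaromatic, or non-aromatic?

All ring atoms are sp² and supply a p orbital to the ring (the double-bond atoms are sp², each contributing one p electron; each =N– nitrogen is pyridine-type (lone pair in the sp² plane, one electron in the p orbital); the carbocation has an empty p orbital); the conjugation is uninterrupted.
π-electron count: 4 × 2 = 8 from the double-bond units + 0 from the CH(+) atom = 8.
8 = 4(2); a planar, fully conjugated 4n system is antiaromatic.

Antiaromatic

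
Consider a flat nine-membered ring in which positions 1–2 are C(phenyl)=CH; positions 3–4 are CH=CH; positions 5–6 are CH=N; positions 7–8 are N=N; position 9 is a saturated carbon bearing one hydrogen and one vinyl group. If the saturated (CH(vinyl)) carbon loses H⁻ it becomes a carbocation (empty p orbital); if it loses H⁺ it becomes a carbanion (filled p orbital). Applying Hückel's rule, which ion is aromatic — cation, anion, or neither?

In both ions every ring atom is sp² and contributes a p orbital, so both rings are fully conjugated.
Cation: 4 × 2 + 0 = 8 π electrons → 4(2), antiaromatic.
Anion: 4 × 2 + 2 = 10 π electrons → 4(2)+2, aromatic.

The anion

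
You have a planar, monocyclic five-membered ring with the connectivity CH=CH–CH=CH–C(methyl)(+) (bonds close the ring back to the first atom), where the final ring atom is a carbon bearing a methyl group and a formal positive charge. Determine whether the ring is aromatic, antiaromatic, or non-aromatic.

Antiaromatic

All ring atoms are sp² and supply a p orbital to the ring (the double-bond atoms are sp², each contributing one p electron; the carbocation has an empty p orbital); the conjugation is uninterrupted.
Tallying contributions gives 2 × 2 = 4 from the double-bond units + 0 from the C(methyl)(+) atom = 4.
A 4n π count (4, n = 1) in a planar conjugated ring means antiaromatic.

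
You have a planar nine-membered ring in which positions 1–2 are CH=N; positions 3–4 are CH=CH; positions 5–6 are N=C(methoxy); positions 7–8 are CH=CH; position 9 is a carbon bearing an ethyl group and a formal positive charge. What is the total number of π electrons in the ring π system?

8

All ring atoms are sp² and supply a p orbital to the ring (the double-bond atoms are sp², each contributing one p electron; the doubly-bonded nitrogens are pyridine-type — their lone pairs lie in the ring plane, leaving one electron in the p orbital; the carbocation has an empty p orbital); the conjugation is uninterrupted.
π-electron count: 4 × 2 = 8 from the double-bond units + 0 from the C(ethyl)(+) atom = 8.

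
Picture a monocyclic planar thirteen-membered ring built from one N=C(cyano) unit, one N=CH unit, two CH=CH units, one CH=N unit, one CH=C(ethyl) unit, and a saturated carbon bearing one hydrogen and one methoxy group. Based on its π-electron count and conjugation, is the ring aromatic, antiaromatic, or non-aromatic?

Non-aromatic

The CH(methoxy) carbon is saturated: that saturated carbon is sp³ and has no p orbital in the ring π system. Conjugation is not continuous around the ring.
Without a continuous loop of overlapping p orbitals the Hückel electron count never comes into play.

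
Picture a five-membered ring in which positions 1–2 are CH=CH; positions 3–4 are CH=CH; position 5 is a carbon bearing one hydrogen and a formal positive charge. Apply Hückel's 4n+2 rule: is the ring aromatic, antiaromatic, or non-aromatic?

Antiaromatic

The p orbitals form a continuous loop: the double-bond atoms are sp², each contributing one p electron; the carbocation has an empty p orbital. The ring is fully conjugated.
Tallying contributions gives 2 × 2 = 4 from the double-bond units + 0 from the CH(+) atom = 4.
4 is a 4n count (n = 1), so the planar conjugated ring is antiaromatic.
This is the cyclopentadienyl cation.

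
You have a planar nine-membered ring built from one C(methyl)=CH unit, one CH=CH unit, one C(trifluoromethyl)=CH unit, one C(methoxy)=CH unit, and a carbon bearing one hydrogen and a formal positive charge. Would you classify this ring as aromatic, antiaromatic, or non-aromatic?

All ring atoms are sp² and supply a p orbital to the ring (the double-bond atoms are sp², each contributing one p electron; the carbocation has an empty p orbital); the conjugation is uninterrupted.
Counting π electrons: 4 × 2 = 8 from the double-bond units + 0 from the CH(+) atom = 8.
8 is a 4n count (n = 2), so the planar conjugated ring is antiaromatic.

Antiaromatic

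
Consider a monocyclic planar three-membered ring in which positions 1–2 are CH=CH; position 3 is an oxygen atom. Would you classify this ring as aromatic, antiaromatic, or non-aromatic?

Antiaromatic

All ring atoms are sp² and supply a p orbital to the ring (every atom in a ring double bond is sp² and brings one electron to the p orbital; the oxygen donates one lone pair from its p orbital); the conjugation is uninterrupted.
Counting π electrons: 1 × 2 = 2 from the double-bond unit + 2 from the O atom = 4.
4 is a 4n count (n = 1), so the planar conjugated ring is antiaromatic.
(The species described is oxirene.)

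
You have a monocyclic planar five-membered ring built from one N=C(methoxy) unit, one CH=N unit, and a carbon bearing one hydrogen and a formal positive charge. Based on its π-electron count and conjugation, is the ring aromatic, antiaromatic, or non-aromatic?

Check conjugation: each doubly-bonded ring atom is sp² with one p-orbital electron; the doubly-bonded nitrogens are pyridine-type — their lone pairs lie in the ring plane, leaving one electron in the p orbital; the carbocation has an empty p orbital — every position has a p orbital, so the cyclic π system is continuous.
Tallying contributions gives 2 × 2 = 4 from the double-bond units + 0 from the CH(+) atom = 4.
With 4 = 4·1 π electrons, Hückel's rule classifies the planar ring as antiaromatic.

Antiaromatic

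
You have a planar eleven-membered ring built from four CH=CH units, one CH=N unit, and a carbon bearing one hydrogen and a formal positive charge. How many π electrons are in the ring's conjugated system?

10

The p orbitals form a continuous loop: every atom in a ring double bond is sp² and brings one electron to the p orbital; each sp² =N– keeps its lone pair in-plane and puts one electron into the π system; the carbocation has an empty p orbital. The ring is fully conjugated.
Tallying contributions gives 5 × 2 = 10 from the double-bond units + 0 from the CH(+) atom = 10.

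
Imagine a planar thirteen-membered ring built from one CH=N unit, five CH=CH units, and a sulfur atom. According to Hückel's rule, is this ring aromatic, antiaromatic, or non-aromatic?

Check conjugation: each doubly-bonded ring atom is sp² with one p-orbital electron; each sp² =N– keeps its lone pair in-plane and puts one electron into the π system; the sulfur donates one lone pair from its p orbital — every position has a p orbital, so the cyclic π system is continuous.
π-electron count: 6 × 2 = 12 from the double-bond units + 2 from the S atom = 14.
That gives a 4n+2 count (14, n = 3).

Aromatic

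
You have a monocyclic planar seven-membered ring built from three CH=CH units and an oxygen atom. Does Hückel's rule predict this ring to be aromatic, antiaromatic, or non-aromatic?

Antiaromatic

All ring atoms are sp² and supply a p orbital to the ring (the double-bond atoms are sp², each contributing one p electron; the oxygen donates one lone pair from its p orbital); the conjugation is uninterrupted.
Tallying contributions gives 3 × 2 = 6 from the double-bond units + 2 from the O atom = 8.
With 8 = 4·2 π electrons, Hückel's rule classifies the planar ring as antiaromatic.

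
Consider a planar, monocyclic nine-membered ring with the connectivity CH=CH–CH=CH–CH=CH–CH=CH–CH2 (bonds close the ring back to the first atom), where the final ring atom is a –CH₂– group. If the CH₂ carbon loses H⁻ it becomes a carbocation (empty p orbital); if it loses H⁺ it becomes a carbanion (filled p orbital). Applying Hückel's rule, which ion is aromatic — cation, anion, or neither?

Once that carbon is sp², every ring atom has a p orbital and both ions are fully conjugated.
Cation: 4 × 2 + 0 = 8 π electrons → 4(2), antiaromatic.
Anion: 4 × 2 + 2 = 10 π electrons → 4(2)+2, aromatic.

The anion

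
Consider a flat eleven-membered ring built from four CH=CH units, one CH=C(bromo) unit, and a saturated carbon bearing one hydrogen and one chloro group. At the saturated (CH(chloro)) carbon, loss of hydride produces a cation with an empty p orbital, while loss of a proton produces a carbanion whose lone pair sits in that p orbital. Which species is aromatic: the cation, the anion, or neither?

In either ion the ring is fully conjugated: every atom, including the new sp² carbon, supplies a p orbital.
Cation: 5 × 2 + 0 = 10 π electrons → 4(2)+2, aromatic.
Anion: 5 × 2 + 2 = 12 π electrons → 4(3), antiaromatic.

The cation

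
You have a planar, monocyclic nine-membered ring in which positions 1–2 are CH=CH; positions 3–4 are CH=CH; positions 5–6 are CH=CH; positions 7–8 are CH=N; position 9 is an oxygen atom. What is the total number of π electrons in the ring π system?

10

Check conjugation: the double-bond atoms are sp², each contributing one p electron; each sp² =N– keeps its lone pair in-plane and puts one electron into the π system; the oxygen donates one lone pair from its p orbital — every position has a p orbital, so the cyclic π system is continuous.
Tallying contributions gives 4 × 2 = 8 from the double-bond units + 2 from the O atom = 10.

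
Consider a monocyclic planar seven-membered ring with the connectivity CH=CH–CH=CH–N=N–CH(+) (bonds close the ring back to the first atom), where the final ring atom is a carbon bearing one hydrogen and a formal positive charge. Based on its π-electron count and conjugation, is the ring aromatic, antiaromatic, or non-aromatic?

Every ring atom contributes a p orbital perpendicular to the ring (every atom in a ring double bond is sp² and brings one electron to the p orbital; each =N– nitrogen is pyridine-type (lone pair in the sp² plane, one electron in the p orbital); the carbocation has an empty p orbital), so the π system is cyclic and fully conjugated.
Counting π electrons: 3 × 2 = 6 from the double-bond units + 0 from the CH(+) atom = 6.
That gives a 4n+2 count (6, n = 1).

Aromatic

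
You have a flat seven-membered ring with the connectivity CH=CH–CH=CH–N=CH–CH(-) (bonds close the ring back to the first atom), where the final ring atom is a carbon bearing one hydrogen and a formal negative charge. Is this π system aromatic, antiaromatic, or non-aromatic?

Antiaromatic

Check conjugation: each doubly-bonded ring atom is sp² with one p-orbital electron; the doubly-bonded nitrogens are pyridine-type — their lone pairs lie in the ring plane, leaving one electron in the p orbital; the carbanion's lone pair occupies the p orbital — every position has a p orbital, so the cyclic π system is continuous.
π-electron count: 3 × 2 = 6 from the double-bond units + 2 from the CH(-) atom = 8.
A 4n π count (8, n = 2) in a planar conjugated ring means antiaromatic.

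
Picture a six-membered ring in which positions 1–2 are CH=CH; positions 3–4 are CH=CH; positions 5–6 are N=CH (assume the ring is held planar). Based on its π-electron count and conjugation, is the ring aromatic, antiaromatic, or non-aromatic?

Check conjugation: every atom in a ring double bond is sp² and brings one electron to the p orbital; the doubly-bonded nitrogens are pyridine-type — their lone pairs lie in the ring plane, leaving one electron in the p orbital — every position has a p orbital, so the cyclic π system is continuous.
Tallying contributions gives 3 × 2 = 6 from the 3 double-bond units.
6 = 4(1) + 2, which satisfies Hückel's 4n+2 rule.

Aromatic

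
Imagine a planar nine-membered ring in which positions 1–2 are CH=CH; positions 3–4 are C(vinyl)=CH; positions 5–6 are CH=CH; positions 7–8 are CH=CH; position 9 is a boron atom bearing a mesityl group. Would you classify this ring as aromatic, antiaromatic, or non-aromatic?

Antiaromatic

All ring atoms are sp² and supply a p orbital to the ring (every atom in a ring double bond is sp² and brings one electron to the p orbital; the boron has an empty p orbital); the conjugation is uninterrupted.
π-electron count: 4 × 2 = 8 from the double-bond units + 0 from the B(mesityl) atom = 8.
A 4n π count (8, n = 2) in a planar conjugated ring means antiaromatic.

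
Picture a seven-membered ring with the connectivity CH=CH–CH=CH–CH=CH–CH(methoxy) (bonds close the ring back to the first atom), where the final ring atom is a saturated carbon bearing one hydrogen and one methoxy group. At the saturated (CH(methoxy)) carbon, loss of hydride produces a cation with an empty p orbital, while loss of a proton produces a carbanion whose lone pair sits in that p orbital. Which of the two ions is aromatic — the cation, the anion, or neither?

The cation

In either ion the ring is fully conjugated: every atom, including the new sp² carbon, supplies a p orbital.
Cation: 3 × 2 + 0 = 6 π electrons → 4(1)+2, aromatic.
Anion: 3 × 2 + 2 = 8 π electrons → 4(2), antiaromatic.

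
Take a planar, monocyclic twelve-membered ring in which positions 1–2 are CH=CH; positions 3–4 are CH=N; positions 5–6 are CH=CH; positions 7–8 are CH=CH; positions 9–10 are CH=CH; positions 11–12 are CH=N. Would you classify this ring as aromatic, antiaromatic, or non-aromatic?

The p orbitals form a continuous loop: the double-bond atoms are sp², each contributing one p electron; each sp² =N– keeps its lone pair in-plane and puts one electron into the π system. The ring is fully conjugated.
Counting π electrons: 6 × 2 = 12 from the 6 double-bond units.
With 12 = 4·3 π electrons, Hückel's rule classifies the planar ring as antiaromatic.

Antiaromatic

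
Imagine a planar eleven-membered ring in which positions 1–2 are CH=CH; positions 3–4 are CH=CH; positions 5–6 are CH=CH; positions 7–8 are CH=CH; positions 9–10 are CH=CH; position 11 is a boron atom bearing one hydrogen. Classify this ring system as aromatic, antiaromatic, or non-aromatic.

Aromatic

Check conjugation: each doubly-bonded ring atom is sp² with one p-orbital electron; the boron has an empty p orbital — every position has a p orbital, so the cyclic π system is continuous.
π-electron count: 5 × 2 = 10 from the double-bond units + 0 from the BH atom = 10.
That gives a 4n+2 count (10, n = 2).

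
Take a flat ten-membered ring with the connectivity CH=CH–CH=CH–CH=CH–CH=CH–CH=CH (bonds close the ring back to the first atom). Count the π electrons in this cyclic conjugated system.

10

All ring atoms are sp² and supply a p orbital to the ring (the double-bond atoms are sp², each contributing one p electron); the conjugation is uninterrupted.
Counting π electrons: 5 × 2 = 10 from the 5 double-bond units.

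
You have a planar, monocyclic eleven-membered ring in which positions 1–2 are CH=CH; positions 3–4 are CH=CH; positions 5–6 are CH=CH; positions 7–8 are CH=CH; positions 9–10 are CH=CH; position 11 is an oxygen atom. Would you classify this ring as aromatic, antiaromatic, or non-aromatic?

Antiaromatic

Check conjugation: each doubly-bonded ring atom is sp² with one p-orbital electron; the oxygen donates one lone pair from its p orbital — every position has a p orbital, so the cyclic π system is continuous.
π-electron count: 5 × 2 = 10 from the double-bond units + 2 from the O atom = 12.
With 12 = 4·3 π electrons, Hückel's rule classifies the planar ring as antiaromatic.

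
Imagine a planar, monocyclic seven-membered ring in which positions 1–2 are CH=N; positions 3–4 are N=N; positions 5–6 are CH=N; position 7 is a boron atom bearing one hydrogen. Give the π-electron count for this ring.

6

Check conjugation: each doubly-bonded ring atom is sp² with one p-orbital electron; each sp² =N– keeps its lone pair in-plane and puts one electron into the π system; the boron has an empty p orbital — every position has a p orbital, so the cyclic π system is continuous.
Counting π electrons: 3 × 2 = 6 from the double-bond units + 0 from the BH atom = 6.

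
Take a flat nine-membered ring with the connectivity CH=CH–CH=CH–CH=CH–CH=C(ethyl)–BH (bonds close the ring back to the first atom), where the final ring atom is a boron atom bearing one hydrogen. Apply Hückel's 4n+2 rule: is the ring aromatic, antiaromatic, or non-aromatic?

Antiaromatic

Check conjugation: each doubly-bonded ring atom is sp² with one p-orbital electron; the boron has an empty p orbital — every position has a p orbital, so the cyclic π system is continuous.
Counting π electrons: 4 × 2 = 8 from the double-bond units + 0 from the BH atom = 8.
A 4n π count (8, n = 2) in a planar conjugated ring means antiaromatic.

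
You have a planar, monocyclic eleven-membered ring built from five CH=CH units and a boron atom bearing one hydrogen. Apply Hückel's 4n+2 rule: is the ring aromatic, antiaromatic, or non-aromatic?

Aromatic

Every ring atom contributes a p orbital perpendicular to the ring (every atom in a ring double bond is sp² and brings one electron to the p orbital; the boron has an empty p orbital), so the π system is cyclic and fully conjugated.
Adding the contributions, 5 × 2 = 10 from the double-bond units + 0 from the BH atom = 10.
With 10 π electrons (n = 2), the Hückel 4n+2 condition holds.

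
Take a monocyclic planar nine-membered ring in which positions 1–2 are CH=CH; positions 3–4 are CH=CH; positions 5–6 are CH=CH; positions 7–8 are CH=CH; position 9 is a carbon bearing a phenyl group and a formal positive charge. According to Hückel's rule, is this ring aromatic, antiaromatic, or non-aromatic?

Antiaromatic

The p orbitals form a continuous loop: every atom in a ring double bond is sp² and brings one electron to the p orbital; the carbocation has an empty p orbital. The ring is fully conjugated.
π-electron count: 4 × 2 = 8 from the double-bond units + 0 from the C(phenyl)(+) atom = 8.
A 4n π count (8, n = 2) in a planar conjugated ring means antiaromatic.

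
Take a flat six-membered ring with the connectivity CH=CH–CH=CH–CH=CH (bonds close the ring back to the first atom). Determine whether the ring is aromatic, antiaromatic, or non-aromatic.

Aromatic

The p orbitals form a continuous loop: the double-bond atoms are sp², each contributing one p electron. The ring is fully conjugated.
Tallying contributions gives 3 × 2 = 6 from the 3 double-bond units.
6 = 4(1) + 2, which satisfies Hückel's 4n+2 rule.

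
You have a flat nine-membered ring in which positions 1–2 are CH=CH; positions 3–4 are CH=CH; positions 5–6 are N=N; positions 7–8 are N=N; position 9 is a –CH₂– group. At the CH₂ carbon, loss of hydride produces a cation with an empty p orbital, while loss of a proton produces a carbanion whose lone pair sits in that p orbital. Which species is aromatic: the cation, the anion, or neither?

The anion

In both ions every ring atom is sp² and contributes a p orbital, so both rings are fully conjugated.
Cation: 4 × 2 + 0 = 8 π electrons → 4(2), antiaromatic.
Anion: 4 × 2 + 2 = 10 π electrons → 4(2)+2, aromatic.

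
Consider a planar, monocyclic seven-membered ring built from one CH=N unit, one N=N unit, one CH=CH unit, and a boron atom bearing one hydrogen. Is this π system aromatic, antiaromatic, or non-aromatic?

Every ring atom contributes a p orbital perpendicular to the ring (the double-bond atoms are sp², each contributing one p electron; the doubly-bonded nitrogens are pyridine-type — their lone pairs lie in the ring plane, leaving one electron in the p orbital; the boron has an empty p orbital), so the π system is cyclic and fully conjugated.
Tallying contributions gives 3 × 2 = 6 from the double-bond units + 0 from the BH atom = 6.
That gives a 4n+2 count (6, n = 1).

Aromatic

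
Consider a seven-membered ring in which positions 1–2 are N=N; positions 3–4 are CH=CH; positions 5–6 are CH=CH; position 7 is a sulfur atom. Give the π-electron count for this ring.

The p orbitals form a continuous loop: every atom in a ring double bond is sp² and brings one electron to the p orbital; the doubly-bonded nitrogens are pyridine-type — their lone pairs lie in the ring plane, leaving one electron in the p orbital; the sulfur donates one lone pair from its p orbital. The ring is fully conjugated.
π-electron count: 3 × 2 = 6 from the double-bond units + 2 from the S atom = 8.

8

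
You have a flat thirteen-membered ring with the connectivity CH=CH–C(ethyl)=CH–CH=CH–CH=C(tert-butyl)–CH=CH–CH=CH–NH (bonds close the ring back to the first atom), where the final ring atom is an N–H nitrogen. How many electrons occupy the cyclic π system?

All ring atoms are sp² and supply a p orbital to the ring (the double-bond atoms are sp², each contributing one p electron; the pyrrole-type nitrogen donates its lone pair from the p orbital); the conjugation is uninterrupted.
Adding the contributions, 6 × 2 = 12 from the double-bond units + 2 from the NH atom = 14.

14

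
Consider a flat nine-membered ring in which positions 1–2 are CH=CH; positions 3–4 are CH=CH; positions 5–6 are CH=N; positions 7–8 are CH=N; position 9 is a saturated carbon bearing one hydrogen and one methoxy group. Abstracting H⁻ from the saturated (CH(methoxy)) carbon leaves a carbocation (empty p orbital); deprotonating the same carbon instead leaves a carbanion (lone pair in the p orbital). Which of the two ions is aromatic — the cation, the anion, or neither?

The anion

In either ion the ring is fully conjugated: every atom, including the new sp² carbon, supplies a p orbital.
Cation: 4 × 2 + 0 = 8 π electrons → 4(2), antiaromatic.
Anion: 4 × 2 + 2 = 10 π electrons → 4(2)+2, aromatic.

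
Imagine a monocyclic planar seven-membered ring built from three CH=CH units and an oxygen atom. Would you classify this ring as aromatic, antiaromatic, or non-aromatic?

Antiaromatic

Check conjugation: each doubly-bonded ring atom is sp² with one p-orbital electron; the oxygen donates one lone pair from its p orbital — every position has a p orbital, so the cyclic π system is continuous.
Tallying contributions gives 3 × 2 = 6 from the double-bond units + 2 from the O atom = 8.
With 8 = 4·2 π electrons, Hückel's rule classifies the planar ring as antiaromatic.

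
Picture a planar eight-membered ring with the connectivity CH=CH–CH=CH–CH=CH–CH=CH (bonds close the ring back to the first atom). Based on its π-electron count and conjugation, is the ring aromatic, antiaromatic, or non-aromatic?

Antiaromatic

The p orbitals form a continuous loop: each doubly-bonded ring atom is sp² with one p-orbital electron. The ring is fully conjugated.
π-electron count: 4 × 2 = 8 from the 4 double-bond units.
With 8 = 4·2 π electrons, Hückel's rule classifies the planar ring as antiaromatic.
(The species described is cyclooctatetraene.)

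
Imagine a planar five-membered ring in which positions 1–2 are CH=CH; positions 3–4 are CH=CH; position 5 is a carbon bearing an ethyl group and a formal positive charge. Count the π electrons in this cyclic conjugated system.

Check conjugation: every atom in a ring double bond is sp² and brings one electron to the p orbital; the carbocation has an empty p orbital — every position has a p orbital, so the cyclic π system is continuous.
Tallying contributions gives 2 × 2 = 4 from the double-bond units + 0 from the C(ethyl)(+) atom = 4.

4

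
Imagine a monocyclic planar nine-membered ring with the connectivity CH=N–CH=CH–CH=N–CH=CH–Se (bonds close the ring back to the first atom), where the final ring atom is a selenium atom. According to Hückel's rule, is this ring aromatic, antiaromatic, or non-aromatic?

Aromatic

Check conjugation: each doubly-bonded ring atom is sp² with one p-orbital electron; each =N– nitrogen is pyridine-type (lone pair in the sp² plane, one electron in the p orbital); the selenium donates one lone pair from its p orbital — every position has a p orbital, so the cyclic π system is continuous.
π-electron count: 4 × 2 = 8 from the double-bond units + 2 from the Se atom = 10.
That gives a 4n+2 count (10, n = 2).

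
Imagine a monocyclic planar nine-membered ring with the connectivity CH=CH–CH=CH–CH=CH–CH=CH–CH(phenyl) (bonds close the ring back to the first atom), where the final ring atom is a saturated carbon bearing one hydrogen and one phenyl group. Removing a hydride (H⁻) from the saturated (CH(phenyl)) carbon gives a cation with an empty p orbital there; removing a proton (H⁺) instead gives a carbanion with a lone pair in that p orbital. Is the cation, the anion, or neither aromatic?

The anion

In either ion the ring is fully conjugated: every atom, including the new sp² carbon, supplies a p orbital.
Cation: 4 × 2 + 0 = 8 π electrons → 4(2), antiaromatic.
Anion: 4 × 2 + 2 = 10 π electrons → 4(2)+2, aromatic.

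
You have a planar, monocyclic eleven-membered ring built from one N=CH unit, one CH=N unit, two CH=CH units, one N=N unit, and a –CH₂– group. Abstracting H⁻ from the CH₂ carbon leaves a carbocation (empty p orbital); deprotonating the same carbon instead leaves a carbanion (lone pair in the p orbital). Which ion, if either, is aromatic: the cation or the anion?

Once that carbon is sp², every ring atom has a p orbital and both ions are fully conjugated.
Cation: 5 × 2 + 0 = 10 π electrons → 4(2)+2, aromatic.
Anion: 5 × 2 + 2 = 12 π electrons → 4(3), antiaromatic.

The cation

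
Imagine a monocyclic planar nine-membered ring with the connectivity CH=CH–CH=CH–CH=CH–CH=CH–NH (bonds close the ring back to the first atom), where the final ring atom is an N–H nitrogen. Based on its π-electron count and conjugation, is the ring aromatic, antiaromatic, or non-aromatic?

Aromatic

All ring atoms are sp² and supply a p orbital to the ring (the double-bond atoms are sp², each contributing one p electron; the pyrrole-type nitrogen donates its lone pair from the p orbital); the conjugation is uninterrupted.
Adding the contributions, 4 × 2 = 8 from the double-bond units + 2 from the NH atom = 10.
10 = 4(2) + 2, which satisfies Hückel's 4n+2 rule.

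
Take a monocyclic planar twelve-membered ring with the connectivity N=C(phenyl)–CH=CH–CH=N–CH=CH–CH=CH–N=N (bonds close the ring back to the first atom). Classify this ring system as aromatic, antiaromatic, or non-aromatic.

The p orbitals form a continuous loop: every atom in a ring double bond is sp² and brings one electron to the p orbital; each sp² =N– keeps its lone pair in-plane and puts one electron into the π system. The ring is fully conjugated.
Tallying contributions gives 6 × 2 = 12 from the 6 double-bond units.
A 4n π count (12, n = 3) in a planar conjugated ring means antiaromatic.

Antiaromatic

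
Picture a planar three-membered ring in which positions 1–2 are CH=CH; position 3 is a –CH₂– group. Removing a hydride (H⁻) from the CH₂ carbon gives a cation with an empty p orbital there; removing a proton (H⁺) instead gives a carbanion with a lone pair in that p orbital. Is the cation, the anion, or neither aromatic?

The cation

In both ions every ring atom is sp² and contributes a p orbital, so both rings are fully conjugated.
Cation: 1 × 2 + 0 = 2 π electrons → 4(0)+2, aromatic.
Anion: 1 × 2 + 2 = 4 π electrons → 4(1), antiaromatic.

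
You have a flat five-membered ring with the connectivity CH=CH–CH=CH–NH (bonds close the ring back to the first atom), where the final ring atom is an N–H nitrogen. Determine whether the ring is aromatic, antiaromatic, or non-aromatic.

Aromatic

The p orbitals form a continuous loop: every atom in a ring double bond is sp² and brings one electron to the p orbital; the pyrrole-type nitrogen donates its lone pair from the p orbital. The ring is fully conjugated.
Adding the contributions, 2 × 2 = 4 from the double-bond units + 2 from the NH atom = 6.
Since 6 = 4·1 + 2, the ring meets the 4n+2 criterion.
(This ring is pyrrole.)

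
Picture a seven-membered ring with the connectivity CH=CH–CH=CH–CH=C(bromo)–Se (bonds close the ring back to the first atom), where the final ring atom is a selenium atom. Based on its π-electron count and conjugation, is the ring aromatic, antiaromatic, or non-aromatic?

Antiaromatic

Check conjugation: the double-bond atoms are sp², each contributing one p electron; the selenium donates one lone pair from its p orbital — every position has a p orbital, so the cyclic π system is continuous.
π-electron count: 3 × 2 = 6 from the double-bond units + 2 from the Se atom = 8.
8 = 4(2); a planar, fully conjugated 4n system is antiaromatic.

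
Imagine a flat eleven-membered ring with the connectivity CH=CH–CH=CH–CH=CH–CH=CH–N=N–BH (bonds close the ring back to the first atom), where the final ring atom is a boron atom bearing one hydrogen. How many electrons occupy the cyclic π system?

10

All ring atoms are sp² and supply a p orbital to the ring (the double-bond atoms are sp², each contributing one p electron; the doubly-bonded nitrogens are pyridine-type — their lone pairs lie in the ring plane, leaving one electron in the p orbital; the boron has an empty p orbital); the conjugation is uninterrupted.
Adding the contributions, 5 × 2 = 10 from the double-bond units + 0 from the BH atom = 10.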